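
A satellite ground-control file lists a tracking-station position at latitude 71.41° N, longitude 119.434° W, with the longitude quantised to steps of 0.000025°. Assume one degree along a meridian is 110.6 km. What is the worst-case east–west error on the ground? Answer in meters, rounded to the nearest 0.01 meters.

With a 0.000025° grid the true value lies within half a step, ±0.000025°/2 = ±1.25e-05°, of the stored one.
Parallels shrink by cos φ, so at 71.41° a degree of longitude is 110600 × 0.3188 ≈ 35258.6 m.
So at most 1.25e-05° × 35258.6 ≈ 0.440733 m east–west.

0.44 meters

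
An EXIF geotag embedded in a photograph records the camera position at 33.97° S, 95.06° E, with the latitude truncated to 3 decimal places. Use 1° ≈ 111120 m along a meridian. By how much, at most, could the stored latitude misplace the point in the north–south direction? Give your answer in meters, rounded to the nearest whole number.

Truncating at 3 decimal places can drop up to a full unit in the last place, so the latitude may be off by as much as 0.001°.
North–south distance: 0.001° × 111120 m/° = 111.12 m.

111 meters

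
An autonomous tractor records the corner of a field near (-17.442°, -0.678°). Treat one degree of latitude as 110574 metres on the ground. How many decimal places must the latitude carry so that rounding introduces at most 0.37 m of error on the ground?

One degree of latitude covers 110574 m.
Rounding to N decimal places gives at most 0.5 × 10⁻ᴺ degrees of error, i.e. 0.5 × 10⁻ᴺ × 110574 m.
Need 0.5 × 110574 × 10⁻ᴺ ≤ 0.37 → 10⁻ᴺ ≤ 6.692e-06, so N ≥ 5.17.
N = 5 would give 0.553 m (too coarse); N = 6 gives 0.0553 m ≤ 0.37 m.

6 decimal places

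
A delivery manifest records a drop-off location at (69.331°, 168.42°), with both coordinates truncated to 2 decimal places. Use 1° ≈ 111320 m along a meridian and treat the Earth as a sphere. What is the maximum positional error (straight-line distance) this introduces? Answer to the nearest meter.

Truncating at 2 decimal places can drop up to a full unit in the last place, so each coordinate may be off by as much as 0.01°.
Latitude error → 0.01 × 111320 = 1113.2 m along the meridian.
East–west component at 69.331°: 0.01° × 111320 × cos 69.331° ≈ 0.01 × 39292.5 ≈ 392.925 m.
Combining orthogonally: (1113.2² + 392.925²)^½ ≈ 1180.51 m.

1181 meters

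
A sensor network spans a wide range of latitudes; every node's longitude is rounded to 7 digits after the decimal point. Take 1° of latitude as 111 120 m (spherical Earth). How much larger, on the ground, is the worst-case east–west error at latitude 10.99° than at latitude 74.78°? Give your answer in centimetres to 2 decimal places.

0.40 centimetres

Rounding to 7 decimal places leaves the longitude within ±5e-08° of the true value.
Error at 10.99° = 5e-08° × 111120 × cos 10.99° ≈ 0.005556 × 0.9817 = 0.0054541 m.
Error at 74.78° = 5e-08° × 111120 × cos 74.78° ≈ 0.005556 × 0.2625 = 0.0014586 m.
So the lower-latitude error exceeds the higher by 0.0054541 − 0.0014586 = 0.0039955 m.
That is 0.00399551 m = 0.39955 cm.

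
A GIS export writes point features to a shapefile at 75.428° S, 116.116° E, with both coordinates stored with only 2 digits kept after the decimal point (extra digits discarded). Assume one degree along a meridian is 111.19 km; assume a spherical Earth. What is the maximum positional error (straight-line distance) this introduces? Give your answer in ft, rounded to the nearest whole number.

Truncating at 2 decimal places can drop up to a full unit in the last place, so each coordinate may be off by as much as 0.01°.
Latitude error → 0.01 × 111190 = 1111.9 m along the meridian.
East–west component at 75.428°: 0.01° × 111190 × cos 75.428° ≈ 0.01 × 27975 ≈ 279.75 m.
Combining orthogonally: (1111.9² + 279.75²)^½ ≈ 1146.55 m.
Converting: 1146.55 m × 3.2808 ft/m ≈ 3761.7 ft.

3762 ft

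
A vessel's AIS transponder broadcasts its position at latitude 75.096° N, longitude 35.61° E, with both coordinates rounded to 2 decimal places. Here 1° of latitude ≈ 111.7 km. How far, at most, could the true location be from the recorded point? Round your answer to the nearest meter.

Rounding to 2 decimal places leaves each coordinate within ±0.005° of the true value.
Latitude error → 0.005 × 111700 = 558.5 m along the meridian.
E–W at 75.096°: 0.005° × 111700 × cos 75.096° = 0.005 × 111700 × 0.2572 ≈ 143.646 m.
The two errors are perpendicular, so the maximum displacement is √(558.5² + 143.646²) ≈ 576.677 m.

577 meters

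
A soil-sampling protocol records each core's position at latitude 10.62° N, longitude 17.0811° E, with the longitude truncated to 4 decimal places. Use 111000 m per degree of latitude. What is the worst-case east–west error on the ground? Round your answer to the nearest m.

Truncating at 4 decimal places can drop up to a full unit in the last place, so the longitude may be off by as much as 0.0001°.
One degree of longitude at 10.62° is 111000 × cos 10.62° ≈ 111000 × 0.9829 = 109099 m.
So at most 0.0001° × 109099 ≈ 10.9099 m east–west.

11 m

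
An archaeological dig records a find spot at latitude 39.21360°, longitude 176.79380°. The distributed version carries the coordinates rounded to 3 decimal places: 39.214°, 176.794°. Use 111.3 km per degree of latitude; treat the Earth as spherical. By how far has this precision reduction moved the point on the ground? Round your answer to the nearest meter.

Δlat = 39.21360 − 39.214 = -0.00040°; Δlon = 176.79380 − 176.794 = -0.00020°.
N–S: -0.00040° × 111300 m/° = -44.52 m.
E–W at 39.214°: -0.00020° × 111300 × cos 39.214° = -0.00020 × 111300 × 0.7748 ≈ -17.2468 m.
Hypotenuse of the two orthogonal shifts: √(44.52² + 17.2468²) = 47.7439 m.

48 meters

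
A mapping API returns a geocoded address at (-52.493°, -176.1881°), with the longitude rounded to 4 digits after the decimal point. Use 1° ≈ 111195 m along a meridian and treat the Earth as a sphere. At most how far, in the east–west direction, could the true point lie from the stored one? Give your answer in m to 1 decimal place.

Rounding to 4 decimal places leaves the longitude within ±5e-05° of the true value.
At latitude 52.493° a degree of longitude spans 111195 m × cos 52.493° = 111195 × 0.6089 ≈ 67702 m.
So at most 5e-05° × 67702 ≈ 3.3851 m east–west.

3.4 m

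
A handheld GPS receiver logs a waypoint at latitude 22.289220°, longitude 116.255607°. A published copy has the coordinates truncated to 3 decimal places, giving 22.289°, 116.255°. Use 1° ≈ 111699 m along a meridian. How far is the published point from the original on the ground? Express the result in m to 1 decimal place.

Δlat = 22.289220 − 22.289 = +0.000220°; Δlon = 116.255607 − 116.255 = +0.000607°.
North–south shift: 0.000220 × 111699 = 24.5738 m.
E–W at 22.289°: 0.000607° × 111699 × cos 22.289° = 0.000607 × 111699 × 0.9253 ≈ 62.7354 m.
Combined displacement = (24.5738² + 62.7354²)^½ ≈ 67.3765 m.

67.4 m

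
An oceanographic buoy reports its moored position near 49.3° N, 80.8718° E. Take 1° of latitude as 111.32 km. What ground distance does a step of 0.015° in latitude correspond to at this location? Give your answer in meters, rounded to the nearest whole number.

Along a meridian 0.015° is 0.015 × 111320 = 1669.8 m.

1670 meters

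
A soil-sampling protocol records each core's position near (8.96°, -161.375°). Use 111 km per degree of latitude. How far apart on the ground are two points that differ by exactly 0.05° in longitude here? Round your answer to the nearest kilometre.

0.05° of longitude at 8.96° is 0.05 × 111000 × cos 8.96° ≈ 0.05 × 109646 = 5482.28 m.
That is 5482.28 m = 5.4823 km.

5 kilometres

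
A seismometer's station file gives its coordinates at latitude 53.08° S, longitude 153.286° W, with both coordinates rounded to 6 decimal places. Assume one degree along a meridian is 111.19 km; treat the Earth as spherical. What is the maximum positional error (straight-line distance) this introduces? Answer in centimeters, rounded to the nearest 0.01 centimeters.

Rounding to 6 decimal places leaves each coordinate within ±5e-07° of the true value.
North–south component: 5e-07° × 111190 = 0.055595 m.
Longitude error → 5e-07 × 111190 × cos 53.08° = 5e-07 × 111190 × 0.6007 ≈ 0.0333959 m.
Worst case both components are at the extreme and orthogonal: √(0.055595² + 0.0333959²) ≈ 0.0648544 m.
That is 0.0648544 m = 6.4854 cm.

6.49 centimeters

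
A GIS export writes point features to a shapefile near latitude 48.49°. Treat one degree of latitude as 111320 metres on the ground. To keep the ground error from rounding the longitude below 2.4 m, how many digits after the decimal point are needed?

5

At 48.49° one degree of longitude covers 111320 × cos 48.49° ≈ 111320 × 0.6628 ≈ 73777.4 m.
Rounding to N decimal places gives at most 0.5 × 10⁻ᴺ degrees of error, i.e. 0.5 × 10⁻ᴺ × 73777.4 m.
Need 0.5 × 73777.4 × 10⁻ᴺ ≤ 2.4 → 10⁻ᴺ ≤ 6.506e-05, so N ≥ 4.19.
At 4 places the error can reach 3.69 m, but 5 places keeps it to 0.369 m.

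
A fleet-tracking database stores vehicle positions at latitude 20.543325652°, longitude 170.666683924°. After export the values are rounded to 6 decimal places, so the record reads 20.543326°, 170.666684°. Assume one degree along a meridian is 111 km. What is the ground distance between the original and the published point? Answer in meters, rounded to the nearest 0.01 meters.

The latitude changed by -0.000000348° and the longitude by -0.000000076°.
N–S: -0.000000348° × 111000 m/° = -0.038628 m.
East–west at this latitude: -0.000000076° × 111000 × cos 20.5433° ≈ -0.000000076 × 103941 = -0.00789953 m.
Distance: √(0.038628² + 0.00789953²) ≈ 0.0394275 m.

0.04 meters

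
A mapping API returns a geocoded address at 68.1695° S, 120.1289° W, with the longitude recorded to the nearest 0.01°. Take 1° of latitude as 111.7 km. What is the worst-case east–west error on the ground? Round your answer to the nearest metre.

208 metres

Rounding to 2 decimal places leaves the longitude within ±0.005° of the true value.
One degree of longitude at 68.1695° is 111700 × cos 68.1695° ≈ 111700 × 0.3719 = 41537 m.
Maximum E–W displacement: 0.005 × 41537 = 207.685 m.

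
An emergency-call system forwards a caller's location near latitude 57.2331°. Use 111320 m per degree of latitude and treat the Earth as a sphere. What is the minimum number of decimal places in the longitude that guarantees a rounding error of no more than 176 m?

At 57.2331° one degree of longitude covers 111320 × cos 57.2331° ≈ 111320 × 0.5412 ≈ 60248.9 m.
Rounding to N decimal places gives at most 0.5 × 10⁻ᴺ degrees of error, i.e. 0.5 × 10⁻ᴺ × 60248.9 m.
Setting 30124.4 × 10⁻ᴺ ≤ 176 gives 10ᴺ ≥ 171.2, i.e. N ≥ 2.23.
N = 2 would give 301 m (too coarse); N = 3 gives 30.1 m ≤ 176 m.

3 decimal places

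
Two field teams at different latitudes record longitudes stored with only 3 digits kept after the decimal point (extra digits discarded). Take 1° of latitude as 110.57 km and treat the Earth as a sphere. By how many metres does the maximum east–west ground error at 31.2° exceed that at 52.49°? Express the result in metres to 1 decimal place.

27.3 metres

Truncating at 3 decimal places can drop up to a full unit in the last place, so the longitude may be off by as much as 0.001°.
Error at 31.2° = 0.001° × 110570 × cos 31.2° ≈ 110.57 × 0.8554 = 94.578 m.
At 52.49°: 0.001° × 110570 × cos 52.49° = 0.001 × 110570 × 0.6089 ≈ 67.326 m.
Difference: 94.578 − 67.326 = 27.252 m.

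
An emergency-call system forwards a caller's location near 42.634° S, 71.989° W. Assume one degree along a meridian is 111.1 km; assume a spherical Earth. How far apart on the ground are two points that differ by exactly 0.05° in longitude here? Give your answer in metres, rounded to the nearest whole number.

4087 metres

One degree of longitude here spans 111100 × cos 42.634° = 111100 × 0.7357 ≈ 81735.7 m; 0.05° of that is 4086.79 m.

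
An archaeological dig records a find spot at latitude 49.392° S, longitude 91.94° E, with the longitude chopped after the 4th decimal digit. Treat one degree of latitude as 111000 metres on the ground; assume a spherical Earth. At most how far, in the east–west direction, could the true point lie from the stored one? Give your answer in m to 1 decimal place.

7.2 m

Truncating at 4 decimal places can drop up to a full unit in the last place, so the longitude may be off by as much as 0.0001°.
Parallels shrink by cos φ, so at 49.392° a degree of longitude is 111000 × 0.6509 ≈ 72247.7 m.
East–west error: 0.0001° × 72247.7 m/° ≈ 7.22477 m.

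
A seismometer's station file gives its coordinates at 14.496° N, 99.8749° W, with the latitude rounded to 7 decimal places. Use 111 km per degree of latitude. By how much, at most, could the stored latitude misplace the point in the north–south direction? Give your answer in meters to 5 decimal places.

0.00555 meters

Rounding to 7 decimal places leaves the latitude within ±5e-08° of the true value.
Along the meridian that is 5e-08° × 111000 m/° = 0.00555 m.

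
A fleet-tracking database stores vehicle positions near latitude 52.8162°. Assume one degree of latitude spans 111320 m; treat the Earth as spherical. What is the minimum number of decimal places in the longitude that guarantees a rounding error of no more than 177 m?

At 52.8162° one degree of longitude covers 111320 × cos 52.8162° ≈ 111320 × 0.6044 ≈ 67278.9 m.
N decimal places → at most half a unit in the last place, 0.5 × 10⁻ᴺ° = 67278.9/2 × 10⁻ᴺ m.
Setting 33639.5 × 10⁻ᴺ ≤ 177 gives 10ᴺ ≥ 190.1, i.e. N ≥ 2.28.
N = 2 would give 336 m (too coarse); N = 3 gives 33.6 m ≤ 177 m.

3 decimal places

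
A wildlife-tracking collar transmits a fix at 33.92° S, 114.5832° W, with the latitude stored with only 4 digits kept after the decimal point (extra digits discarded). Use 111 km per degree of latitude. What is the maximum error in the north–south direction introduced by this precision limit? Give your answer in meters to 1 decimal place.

11.1 meters

Truncating at 4 decimal places can drop up to a full unit in the last place, so the latitude may be off by as much as 0.0001°.
So the N–S error is at most 0.0001 × 111000 = 11.1 m.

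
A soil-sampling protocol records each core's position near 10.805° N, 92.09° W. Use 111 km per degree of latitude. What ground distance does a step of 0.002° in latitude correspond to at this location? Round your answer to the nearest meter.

222 meters

0.002° × 111000 m/° = 222 m.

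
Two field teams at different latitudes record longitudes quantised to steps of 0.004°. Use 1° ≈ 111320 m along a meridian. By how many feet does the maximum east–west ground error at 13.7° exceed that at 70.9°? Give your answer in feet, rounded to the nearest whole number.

471 feet

With a 0.004° grid the true value lies within half a step, ±0.004°/2 = ±0.002°, of the stored one.
Error at 13.7° = 0.002° × 111320 × cos 13.7° ≈ 222.64 × 0.9715 = 216.31 m.
Error at 70.9° = 0.002° × 111320 × cos 70.9° ≈ 222.64 × 0.3272 = 72.852 m.
Difference: 216.31 − 72.852 = 143.45 m.
Converting: 143.454 m × 3.2808 ft/m ≈ 470.65 ft.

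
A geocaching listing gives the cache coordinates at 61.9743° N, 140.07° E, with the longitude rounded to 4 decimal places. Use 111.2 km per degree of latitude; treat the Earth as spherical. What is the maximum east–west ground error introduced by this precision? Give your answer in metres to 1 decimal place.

2.6 metres

Rounding to 4 decimal places leaves the longitude within ±5e-05° of the true value.
One degree of longitude at 61.9743° is 111200 × cos 61.9743° ≈ 111200 × 0.4699 = 52249.3 m.
East–west error: 5e-05° × 52249.3 m/° ≈ 2.61246 m.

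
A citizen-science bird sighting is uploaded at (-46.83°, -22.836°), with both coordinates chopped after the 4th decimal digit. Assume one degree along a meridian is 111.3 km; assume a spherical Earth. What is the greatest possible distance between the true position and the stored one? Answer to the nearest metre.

13 metres

Truncating at 4 decimal places can drop up to a full unit in the last place, so each coordinate may be off by as much as 0.0001°.
N–S: 0.0001° × 111300 m/° = 11.13 m.
East–west component at 46.83°: 0.0001° × 111300 × cos 46.83° ≈ 0.0001 × 76147.6 ≈ 7.61476 m.
Combining orthogonally: (11.13² + 7.61476²)^½ ≈ 13.4856 m.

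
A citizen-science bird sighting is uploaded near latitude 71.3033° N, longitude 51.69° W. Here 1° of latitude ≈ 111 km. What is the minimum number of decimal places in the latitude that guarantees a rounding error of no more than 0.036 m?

7 decimal places

One degree of latitude covers 111000 m.
Rounding to N decimal places gives at most 0.5 × 10⁻ᴺ degrees of error, i.e. 0.5 × 10⁻ᴺ × 111000 m.
Setting 55500 × 10⁻ᴺ ≤ 0.036 gives 10ᴺ ≥ 1.542e+06, i.e. N ≥ 6.19.
At 6 places the error can reach 0.0555 m, but 7 places keeps it to 0.00555 m.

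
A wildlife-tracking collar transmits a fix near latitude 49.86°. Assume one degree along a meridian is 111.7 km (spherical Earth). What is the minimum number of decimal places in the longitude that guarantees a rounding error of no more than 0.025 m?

7 decimal places

At 49.86° one degree of longitude covers 111700 × cos 49.86° ≈ 111700 × 0.6447 ≈ 72008.2 m.
N decimal places → at most half a unit in the last place, 0.5 × 10⁻ᴺ° = 72008.2/2 × 10⁻ᴺ m.
Setting 36004.1 × 10⁻ᴺ ≤ 0.025 gives 10ᴺ ≥ 1.44e+06, i.e. N ≥ 6.16.
At 6 places the error can reach 0.036 m, but 7 places keeps it to 0.0036 m.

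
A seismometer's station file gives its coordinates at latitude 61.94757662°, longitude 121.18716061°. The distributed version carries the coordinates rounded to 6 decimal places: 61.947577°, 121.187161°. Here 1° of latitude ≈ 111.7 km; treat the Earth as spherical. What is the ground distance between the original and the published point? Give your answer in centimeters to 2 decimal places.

The latitude changed by -0.00000038° and the longitude by -0.00000039°.
North–south shift: -0.00000038 × 111700 = -0.042446 m.
East–west at this latitude: -0.00000039° × 111700 × cos 61.9476° ≈ -0.00000039 × 52530.2 = -0.0204868 m.
Hypotenuse of the two orthogonal shifts: √(0.042446² + 0.0204868²) = 0.0471314 m.
That is 0.0471314 m = 4.7131 cm.

4.71 centimeters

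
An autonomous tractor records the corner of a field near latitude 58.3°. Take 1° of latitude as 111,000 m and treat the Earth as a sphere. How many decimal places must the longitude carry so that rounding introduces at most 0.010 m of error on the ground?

7 decimal places

At 58.3° one degree of longitude covers 111000 × cos 58.3° ≈ 111000 × 0.5255 ≈ 58327.4 m.
With N decimal places the half-ulp bound is 0.5·10⁻ᴺ°, or 0.5·10⁻ᴺ × 58327.4 m on the ground.
Setting 29163.7 × 10⁻ᴺ ≤ 0.010 gives 10ᴺ ≥ 2.916e+06, i.e. N ≥ 6.46.
So 7 decimal places suffice (0.00292 m); 6 would allow up to 0.0292 m.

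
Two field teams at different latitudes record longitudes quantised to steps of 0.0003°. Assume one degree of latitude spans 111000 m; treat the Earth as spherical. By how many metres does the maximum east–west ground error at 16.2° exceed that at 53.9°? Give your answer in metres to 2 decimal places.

6.18 metres

With a 0.0003° grid the true value lies within half a step, ±0.0003°/2 = ±0.00015°, of the stored one.
Error at 16.2° = 0.00015° × 111000 × cos 16.2° ≈ 16.65 × 0.9603 = 15.989 m.
At 53.9°: 0.00015° × 111000 × cos 53.9° = 0.00015 × 111000 × 0.5892 ≈ 9.8101 m.
So the lower-latitude error exceeds the higher by 15.989 − 9.8101 = 6.1788 m.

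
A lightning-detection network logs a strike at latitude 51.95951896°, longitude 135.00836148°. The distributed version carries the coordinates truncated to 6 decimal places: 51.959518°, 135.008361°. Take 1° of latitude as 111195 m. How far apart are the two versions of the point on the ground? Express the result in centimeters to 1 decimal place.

The latitude changed by +0.00000096° and the longitude by +0.00000048°.
North–south shift: 0.00000096 × 111195 = 0.106747 m.
E–W at 51.9595°: 0.00000048° × 111195 × cos 51.9595° = 0.00000048 × 111195 × 0.6162 ≈ 0.0328898 m.
Hypotenuse of the two orthogonal shifts: √(0.106747² + 0.0328898²) = 0.111699 m.
That is 0.111699 m = 11.17 cm.

11.2 centimeters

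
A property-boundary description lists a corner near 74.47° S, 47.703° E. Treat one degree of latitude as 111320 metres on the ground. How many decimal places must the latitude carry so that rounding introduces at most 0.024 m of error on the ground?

7 decimal places

One degree of latitude covers 111320 m.
Rounding to N decimal places gives at most 0.5 × 10⁻ᴺ degrees of error, i.e. 0.5 × 10⁻ᴺ × 111320 m.
Need 0.5 × 111320 × 10⁻ᴺ ≤ 0.024 → 10⁻ᴺ ≤ 4.312e-07, so N ≥ 6.37.
So 7 decimal places suffice (0.00557 m); 6 would allow up to 0.0557 m.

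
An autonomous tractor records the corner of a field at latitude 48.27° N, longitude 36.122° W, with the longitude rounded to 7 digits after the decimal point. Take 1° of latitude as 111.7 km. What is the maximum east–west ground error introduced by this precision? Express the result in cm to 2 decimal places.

Rounding to 7 decimal places leaves the longitude within ±5e-08° of the true value.
One degree of longitude at 48.27° is 111700 × cos 48.27° ≈ 111700 × 0.6656 = 74349.9 m.
East–west error: 5e-08° × 74349.9 m/° ≈ 0.00371749 m.
That is 0.00371749 m = 0.37175 cm.

0.37 cm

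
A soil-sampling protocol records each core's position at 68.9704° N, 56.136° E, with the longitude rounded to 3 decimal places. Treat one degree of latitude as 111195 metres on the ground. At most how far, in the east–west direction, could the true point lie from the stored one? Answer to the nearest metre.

Rounding to 3 decimal places leaves the longitude within ±0.0005° of the true value.
Parallels shrink by cos φ, so at 68.9704° a degree of longitude is 111195 × 0.3589 ≈ 39902.3 m.
So at most 0.0005° × 39902.3 ≈ 19.9512 m east–west.

20 metres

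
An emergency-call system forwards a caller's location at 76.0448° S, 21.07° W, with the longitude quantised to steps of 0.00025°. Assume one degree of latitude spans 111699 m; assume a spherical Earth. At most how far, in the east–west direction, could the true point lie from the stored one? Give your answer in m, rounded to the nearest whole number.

With a 0.00025° grid the true value lies within half a step, ±0.00025°/2 = ±0.000125°, of the stored one.
One degree of longitude at 76.0448° is 111699 × cos 76.0448° ≈ 111699 × 0.2412 = 26937.7 m.
East–west error: 0.000125° × 26937.7 m/° ≈ 3.36721 m.

3 m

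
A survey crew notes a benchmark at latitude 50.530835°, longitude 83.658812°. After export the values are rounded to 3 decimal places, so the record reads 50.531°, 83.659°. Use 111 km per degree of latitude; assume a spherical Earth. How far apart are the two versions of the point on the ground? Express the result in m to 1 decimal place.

The latitude changed by -0.000165° and the longitude by -0.000188°.
North–south shift: -0.000165 × 111000 = -18.315 m.
E–W at 50.531°: -0.000188° × 111000 × cos 50.531° = -0.000188 × 111000 × 0.6357 ≈ -13.265 m.
Distance: √(18.315² + 13.265²) ≈ 22.6141 m.

22.6 m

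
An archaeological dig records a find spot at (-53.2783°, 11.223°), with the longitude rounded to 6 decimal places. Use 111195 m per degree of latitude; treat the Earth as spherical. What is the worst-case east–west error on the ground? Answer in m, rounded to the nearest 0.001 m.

0.033 m

Rounding to 6 decimal places leaves the longitude within ±5e-07° of the true value.
Parallels shrink by cos φ, so at 53.2783° a degree of longitude is 111195 × 0.5979 ≈ 66486.7 m.
So at most 5e-07° × 66486.7 ≈ 0.0332433 m east–west.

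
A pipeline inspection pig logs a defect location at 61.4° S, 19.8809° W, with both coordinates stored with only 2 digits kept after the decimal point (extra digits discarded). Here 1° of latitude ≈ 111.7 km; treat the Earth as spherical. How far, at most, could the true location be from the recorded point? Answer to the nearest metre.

1238 metres

Truncating at 2 decimal places can drop up to a full unit in the last place, so each coordinate may be off by as much as 0.01°.
N–S: 0.01° × 111700 m/° = 1117 m.
Longitude error → 0.01 × 111700 × cos 61.4° = 0.01 × 111700 × 0.4787 ≈ 534.699 m.
Worst case both components are at the extreme and orthogonal: √(1117² + 534.699²) ≈ 1238.38 m.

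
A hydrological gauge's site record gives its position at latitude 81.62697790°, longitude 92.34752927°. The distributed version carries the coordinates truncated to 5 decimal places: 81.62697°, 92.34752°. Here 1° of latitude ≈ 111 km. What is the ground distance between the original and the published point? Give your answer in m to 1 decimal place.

0.9 m

The latitude changed by +0.00000790° and the longitude by +0.00000927°.
N–S: 0.00000790° × 111000 m/° = 0.8769 m.
East–west at this latitude: 0.00000927° × 111000 × cos 81.627° ≈ 0.00000927 × 16163.5 = 0.149836 m.
Distance: √(0.8769² + 0.149836²) ≈ 0.889609 m.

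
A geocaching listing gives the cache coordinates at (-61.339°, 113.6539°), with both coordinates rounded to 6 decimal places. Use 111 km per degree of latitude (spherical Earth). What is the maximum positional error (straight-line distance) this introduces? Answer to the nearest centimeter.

6 centimeters

Rounding to 6 decimal places leaves each coordinate within ±5e-07° of the true value.
North–south component: 5e-07° × 111000 = 0.0555 m.
Longitude error → 5e-07 × 111000 × cos 61.339° = 5e-07 × 111000 × 0.4796 ≈ 0.0266193 m.
The two errors are perpendicular, so the maximum displacement is √(0.0555² + 0.0266193²) ≈ 0.0615535 m.
That is 0.0615535 m = 6.1554 cm.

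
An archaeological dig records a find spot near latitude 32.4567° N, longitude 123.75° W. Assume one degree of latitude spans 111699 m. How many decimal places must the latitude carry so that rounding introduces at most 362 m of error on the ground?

3

One degree of latitude covers 111699 m.
N decimal places → at most half a unit in the last place, 0.5 × 10⁻ᴺ° = 111699/2 × 10⁻ᴺ m.
Setting 55849.5 × 10⁻ᴺ ≤ 362 gives 10ᴺ ≥ 154.3, i.e. N ≥ 2.19.
N = 2 would give 558 m (too coarse); N = 3 gives 55.8 m ≤ 362 m.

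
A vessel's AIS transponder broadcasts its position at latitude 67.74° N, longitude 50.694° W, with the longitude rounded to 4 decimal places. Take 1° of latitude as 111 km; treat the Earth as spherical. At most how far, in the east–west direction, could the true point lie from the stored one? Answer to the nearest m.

2 m

Rounding to 4 decimal places leaves the longitude within ±5e-05° of the true value.
One degree of longitude at 67.74° is 111000 × cos 67.74° ≈ 111000 × 0.3788 = 42047.9 m.
So at most 5e-05° × 42047.9 ≈ 2.1024 m east–west.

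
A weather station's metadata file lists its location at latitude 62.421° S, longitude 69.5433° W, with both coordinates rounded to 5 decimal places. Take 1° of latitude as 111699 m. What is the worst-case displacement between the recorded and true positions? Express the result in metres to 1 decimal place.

0.6 metres

Rounding to 5 decimal places leaves each coordinate within ±5e-06° of the true value.
N–S: 5e-06° × 111699 m/° = 0.558495 m.
E–W at 62.421°: 5e-06° × 111699 × cos 62.421° = 5e-06 × 111699 × 0.4630 ≈ 0.258567 m.
Worst case both components are at the extreme and orthogonal: √(0.558495² + 0.258567²) ≈ 0.615446 m.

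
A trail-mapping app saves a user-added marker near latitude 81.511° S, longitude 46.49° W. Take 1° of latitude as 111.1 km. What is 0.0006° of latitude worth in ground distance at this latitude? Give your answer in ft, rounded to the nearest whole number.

219 ft

Along a meridian 0.0006° is 0.0006 × 111100 = 66.66 m.
In feet: 66.66 m ÷ 0.3048 ≈ 218.7 ft.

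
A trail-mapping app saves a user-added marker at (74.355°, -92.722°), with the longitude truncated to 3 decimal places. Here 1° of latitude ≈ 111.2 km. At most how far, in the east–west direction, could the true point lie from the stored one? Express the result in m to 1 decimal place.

30.0 m

Truncating at 3 decimal places can drop up to a full unit in the last place, so the longitude may be off by as much as 0.001°.
Parallels shrink by cos φ, so at 74.355° a degree of longitude is 111200 × 0.2697 ≈ 29988 m.
East–west error: 0.001° × 29988 m/° ≈ 29.988 m.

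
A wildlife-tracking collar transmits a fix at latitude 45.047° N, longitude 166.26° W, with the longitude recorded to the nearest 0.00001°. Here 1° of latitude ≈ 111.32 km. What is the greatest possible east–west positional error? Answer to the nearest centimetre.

Rounding to 5 decimal places leaves the longitude within ±5e-06° of the true value.
One degree of longitude at 45.047° is 111320 × cos 45.047° ≈ 111320 × 0.7065 = 78650.5 m.
East–west error: 5e-06° × 78650.5 m/° ≈ 0.393253 m.
That is 0.393253 m = 39.325 cm.

39 centimetres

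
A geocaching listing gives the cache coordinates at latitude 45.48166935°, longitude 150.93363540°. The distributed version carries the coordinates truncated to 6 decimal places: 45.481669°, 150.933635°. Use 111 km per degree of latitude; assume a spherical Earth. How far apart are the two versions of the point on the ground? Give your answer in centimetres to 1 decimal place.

5.0 centimetres

Δlat = 45.48166935 − 45.481669 = +0.00000035°; Δlon = 150.93363540 − 150.933635 = +0.00000040°.
N–S: 0.00000035° × 111000 m/° = 0.03885 m.
East–west at this latitude: 0.00000040° × 111000 × cos 45.4817° ≈ 0.00000040 × 77826.3 = 0.0311305 m.
Combined displacement = (0.03885² + 0.0311305²)^½ ≈ 0.0497838 m.
That is 0.0497838 m = 4.9784 cm.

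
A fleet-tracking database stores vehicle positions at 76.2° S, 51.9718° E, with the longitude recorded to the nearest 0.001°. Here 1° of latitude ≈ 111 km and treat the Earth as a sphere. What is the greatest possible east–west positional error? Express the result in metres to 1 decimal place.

Rounding to 3 decimal places leaves the longitude within ±0.0005° of the true value.
One degree of longitude at 76.2° is 111000 × cos 76.2° ≈ 111000 × 0.2385 = 26477.2 m.
So at most 0.0005° × 26477.2 ≈ 13.2386 m east–west.

13.2 metres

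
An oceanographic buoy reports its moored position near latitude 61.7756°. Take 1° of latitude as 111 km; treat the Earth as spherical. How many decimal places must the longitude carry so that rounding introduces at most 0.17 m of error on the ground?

6 decimal places

At 61.7756° one degree of longitude covers 111000 × cos 61.7756° ≈ 111000 × 0.4729 ≈ 52494.8 m.
N decimal places → at most half a unit in the last place, 0.5 × 10⁻ᴺ° = 52494.8/2 × 10⁻ᴺ m.
Need 0.5 × 52494.8 × 10⁻ᴺ ≤ 0.17 → 10⁻ᴺ ≤ 6.477e-06, so N ≥ 5.19.
So 6 decimal places suffice (0.0262 m); 5 would allow up to 0.262 m.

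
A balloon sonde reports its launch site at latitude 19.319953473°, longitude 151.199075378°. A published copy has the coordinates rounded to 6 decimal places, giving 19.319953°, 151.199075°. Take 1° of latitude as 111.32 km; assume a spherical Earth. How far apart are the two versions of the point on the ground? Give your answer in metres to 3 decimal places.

0.066 metres

Δlat = 19.319953473 − 19.319953 = +0.000000473°; Δlon = 151.199075378 − 151.199075 = +0.000000378°.
N–S: 0.000000473° × 111320 m/° = 0.0526544 m.
E–W at 19.32°: 0.000000378° × 111320 × cos 19.32° = 0.000000378 × 111320 × 0.9437 ≈ 0.0397093 m.
Combined displacement = (0.0526544² + 0.0397093²)^½ ≈ 0.0659493 m.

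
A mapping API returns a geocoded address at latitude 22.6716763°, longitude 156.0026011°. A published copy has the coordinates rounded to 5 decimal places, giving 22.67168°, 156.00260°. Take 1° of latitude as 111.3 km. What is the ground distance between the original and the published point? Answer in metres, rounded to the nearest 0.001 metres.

The latitude changed by -0.0000037° and the longitude by +0.0000011°.
North–south shift: -0.0000037 × 111300 = -0.41181 m.
East–west at this latitude: 0.0000011° × 111300 × cos 22.6717° ≈ 0.0000011 × 102700 = 0.11297 m.
Distance: √(0.41181² + 0.11297²) ≈ 0.427024 m.

0.427 metres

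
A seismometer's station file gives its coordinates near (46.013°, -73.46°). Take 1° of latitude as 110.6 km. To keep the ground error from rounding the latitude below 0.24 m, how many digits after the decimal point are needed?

One degree of latitude covers 110600 m.
With N decimal places the half-ulp bound is 0.5·10⁻ᴺ°, or 0.5·10⁻ᴺ × 110600 m on the ground.
Setting 55300 × 10⁻ᴺ ≤ 0.24 gives 10ᴺ ≥ 2.304e+05, i.e. N ≥ 5.36.
N = 5 would give 0.553 m (too coarse); N = 6 gives 0.0553 m ≤ 0.24 m.

6 decimal places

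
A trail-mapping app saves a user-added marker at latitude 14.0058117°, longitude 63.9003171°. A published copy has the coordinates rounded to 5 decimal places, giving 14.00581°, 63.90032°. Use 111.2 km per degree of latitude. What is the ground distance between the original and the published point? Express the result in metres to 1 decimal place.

0.4 metres

Δlat = 14.0058117 − 14.00581 = +0.0000017°; Δlon = 63.9003171 − 63.90032 = -0.0000029°.
North–south shift: 0.0000017 × 111200 = 0.18904 m.
East–west at this latitude: -0.0000029° × 111200 × cos 14.0058° ≈ -0.0000029 × 107894 = -0.312893 m.
Distance: √(0.18904² + 0.312893²) ≈ 0.365566 m.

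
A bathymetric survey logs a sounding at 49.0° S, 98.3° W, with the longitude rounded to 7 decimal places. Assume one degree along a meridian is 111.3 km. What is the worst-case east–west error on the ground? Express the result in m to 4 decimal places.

0.0037 m

Rounding to 7 decimal places leaves the longitude within ±5e-08° of the true value.
Parallels shrink by cos φ, so at 49° a degree of longitude is 111300 × 0.6561 ≈ 73019.4 m.
East–west error: 5e-08° × 73019.4 m/° ≈ 0.00365097 m.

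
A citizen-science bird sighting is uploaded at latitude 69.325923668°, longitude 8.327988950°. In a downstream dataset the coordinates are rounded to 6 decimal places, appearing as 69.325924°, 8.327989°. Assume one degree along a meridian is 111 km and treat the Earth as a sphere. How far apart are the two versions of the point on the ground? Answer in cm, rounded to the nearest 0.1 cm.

Δlat = 69.325923668 − 69.325924 = -0.000000332°; Δlon = 8.327988950 − 8.327989 = -0.000000050°.
North–south shift: -0.000000332 × 111000 = -0.036852 m.
East–west at this latitude: -0.000000050° × 111000 × cos 69.3259° ≈ -0.000000050 × 39188.7 = -0.00195944 m.
Combined displacement = (0.036852² + 0.00195944²)^½ ≈ 0.0369041 m.
That is 0.0369041 m = 3.6904 cm.

3.7 cm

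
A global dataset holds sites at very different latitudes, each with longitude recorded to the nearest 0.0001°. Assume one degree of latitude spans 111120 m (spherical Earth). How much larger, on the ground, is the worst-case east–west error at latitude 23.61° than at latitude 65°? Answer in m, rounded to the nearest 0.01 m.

2.74 m

Rounding to 4 decimal places leaves the longitude within ±5e-05° of the true value.
Error at 23.61° = 5e-05° × 111120 × cos 23.61° ≈ 5.556 × 0.9163 = 5.0909 m.
Error at 65° = 5e-05° × 111120 × cos 65° ≈ 5.556 × 0.4226 = 2.3481 m.
So the lower-latitude error exceeds the higher by 5.0909 − 2.3481 = 2.7429 m.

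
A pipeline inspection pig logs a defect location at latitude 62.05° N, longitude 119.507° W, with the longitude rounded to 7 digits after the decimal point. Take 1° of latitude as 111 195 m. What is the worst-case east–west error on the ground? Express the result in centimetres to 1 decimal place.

Rounding to 7 decimal places leaves the longitude within ±5e-08° of the true value.
At latitude 62.05° a degree of longitude spans 111195 m × cos 62.05° = 111195 × 0.4687 ≈ 52117.2 m.
East–west error: 5e-08° × 52117.2 m/° ≈ 0.00260586 m.
That is 0.00260586 m = 0.26059 cm.

0.3 centimetres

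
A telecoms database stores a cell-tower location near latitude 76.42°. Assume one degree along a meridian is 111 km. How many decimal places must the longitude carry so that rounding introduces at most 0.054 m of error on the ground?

At 76.42° one degree of longitude covers 111000 × cos 76.42° ≈ 111000 × 0.2348 ≈ 26063.1 m.
N decimal places → at most half a unit in the last place, 0.5 × 10⁻ᴺ° = 26063.1/2 × 10⁻ᴺ m.
Setting 13031.6 × 10⁻ᴺ ≤ 0.054 gives 10ᴺ ≥ 2.413e+05, i.e. N ≥ 5.38.
At 5 places the error can reach 0.13 m, but 6 places keeps it to 0.013 m.

6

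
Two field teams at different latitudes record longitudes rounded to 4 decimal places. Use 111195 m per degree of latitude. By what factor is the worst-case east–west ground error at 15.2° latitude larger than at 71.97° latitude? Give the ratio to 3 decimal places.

Rounding to 4 decimal places leaves the longitude within ±5e-05° of the true value.
Error at 15.2° = 5e-05° × 111195 × cos 15.2° ≈ 5.5598 × 0.9650 = 5.3653 m.
Error at 71.97° = 5e-05° × 111195 × cos 71.97° ≈ 5.5598 × 0.3095 = 1.7208 m.
Ratio: 5.3653 / 1.7208 = cos 15.2° / cos 71.97° ≈ 3.1178.

3.118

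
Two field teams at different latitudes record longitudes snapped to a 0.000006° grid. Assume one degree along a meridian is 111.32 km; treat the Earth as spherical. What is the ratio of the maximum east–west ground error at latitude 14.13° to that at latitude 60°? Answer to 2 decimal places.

With a 0.000006° grid the true value lies within half a step, ±0.000006°/2 = ±3e-06°, of the stored one.
At 14.13°: 3e-06° × 111320 × cos 14.13° = 3e-06 × 111320 × 0.9697 ≈ 0.32386 m.
Error at 60° = 3e-06° × 111320 × cos 60° ≈ 0.33396 × 0.5000 = 0.16698 m.
Ratio: 0.32386 / 0.16698 = cos 14.13° / cos 60° ≈ 1.9395.

1.94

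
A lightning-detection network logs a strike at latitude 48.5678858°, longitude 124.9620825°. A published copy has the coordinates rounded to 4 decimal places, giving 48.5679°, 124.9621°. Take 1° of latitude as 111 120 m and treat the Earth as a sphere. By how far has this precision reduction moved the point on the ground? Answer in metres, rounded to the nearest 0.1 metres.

2.0 metres

Δlat = 48.5678858 − 48.5679 = -0.0000142°; Δlon = 124.9620825 − 124.9621 = -0.0000175°.
N–S: -0.0000142° × 111120 m/° = -1.5779 m.
East–west at this latitude: -0.0000175° × 111120 × cos 48.5679° ≈ -0.0000175 × 73531.7 = -1.2868 m.
Combined displacement = (1.5779² + 1.2868²)^½ ≈ 2.03609 m.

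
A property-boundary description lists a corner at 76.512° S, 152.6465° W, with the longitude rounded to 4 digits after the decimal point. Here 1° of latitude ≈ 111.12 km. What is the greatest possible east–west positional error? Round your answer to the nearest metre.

1 metres

Rounding to 4 decimal places leaves the longitude within ±5e-05° of the true value.
Parallels shrink by cos φ, so at 76.512° a degree of longitude is 111120 × 0.2332 ≈ 25917.8 m.
Maximum E–W displacement: 5e-05 × 25917.8 = 1.29589 m.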